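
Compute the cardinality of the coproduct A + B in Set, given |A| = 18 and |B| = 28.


In Set, the coproduct A + B is the disjoint union.
|A + B| = |A| + |B| = 18 + 28 = 46

46


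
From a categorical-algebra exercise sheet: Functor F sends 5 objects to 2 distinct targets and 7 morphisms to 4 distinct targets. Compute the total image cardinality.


The image of F consists of distinct objects and distinct morphisms.
|Im(F)| on objects = 2
|Im(F)| on morphisms = 4
Total image cardinality = 2 + 4 = 6

6


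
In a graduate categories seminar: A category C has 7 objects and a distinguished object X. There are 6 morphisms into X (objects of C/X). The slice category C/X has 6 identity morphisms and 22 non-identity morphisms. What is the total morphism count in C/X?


In the slice category C/X, objects are morphisms to X.
Identity morphisms: 6 (one per object of C/X).
Non-identity morphisms: 22.
Total = 6 + 22 = 28

28


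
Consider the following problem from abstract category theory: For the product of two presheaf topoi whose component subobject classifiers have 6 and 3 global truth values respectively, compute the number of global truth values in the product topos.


In a product of presheaf topoi E_1 x E_2, the subobject classifier
is Omega = Omega_1 x Omega_2 (componentwise), so
|Omega(top)| = |Omega_1(top_1)| * |Omega_2(top_2)|.
= 6 * 3 = 18.

18


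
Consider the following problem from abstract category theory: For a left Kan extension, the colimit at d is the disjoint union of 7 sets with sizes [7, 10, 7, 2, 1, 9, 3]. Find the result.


Pointwise, the left Kan extension (Lan_F H)(d) is the colimit, indexed
by the comma category (F downarrow d), of H composed with the
projection (F downarrow d) -> C. Here that colimit is given
as a coproduct (disjoint union) of sets, so its cardinality is the
sum of the sizes of the summands.
Coproduct of sets with sizes: 7 + 10 + 7 + 2 + 1 + 9 + 3
= 39

39


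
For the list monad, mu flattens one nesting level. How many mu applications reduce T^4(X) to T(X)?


Each application of mu: T^2 -> T removes one layer of nesting.
Starting at depth 4 (i.e., T^4(X)), we need to reach T(X).
Number of mu applications = 4 - 1 = 3

3


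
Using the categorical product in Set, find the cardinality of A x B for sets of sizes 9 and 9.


In Set, the product A x B is the Cartesian product.
By the universal property, |A x B| = |A| * |B|.
|A x B| = 9 * 9 = 81

81


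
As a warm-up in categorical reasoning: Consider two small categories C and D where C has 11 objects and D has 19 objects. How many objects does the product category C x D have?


The product category C x D has objects that are pairs (c, d).
Number of pairs = |Ob(C)| * |Ob(D)| = 11 * 19 = 209

209


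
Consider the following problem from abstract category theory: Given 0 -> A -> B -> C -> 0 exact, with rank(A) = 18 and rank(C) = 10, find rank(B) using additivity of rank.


For a short exact sequence 0 -> A -> B -> C -> 0,
rank is additive: rank(B) = rank(A) + rank(C).
rank(B) = 18 + 10 = 28

28


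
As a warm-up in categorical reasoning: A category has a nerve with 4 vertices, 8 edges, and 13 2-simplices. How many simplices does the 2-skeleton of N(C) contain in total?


The 2-skeleton of the nerve N(C) consists of simplices in dimensions 0, 1, 2:
  |N(C)_0| = 4 (objects)
  |N(C)_1| = 8 (morphisms)
  |N(C)_2| = 13 (composable pairs)
Total = 4 + 8 + 13 = 25

25


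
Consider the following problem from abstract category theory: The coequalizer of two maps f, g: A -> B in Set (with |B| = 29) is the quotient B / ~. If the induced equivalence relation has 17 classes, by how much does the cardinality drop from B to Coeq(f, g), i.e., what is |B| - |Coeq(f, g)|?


The coequalizer Coeq(f, g) = B / ~ has one element per equivalence class.
|B| = 29, |Coeq(f, g)| = 17.
|B| - |Coeq(f, g)| = 29 - 17 = 12.

12


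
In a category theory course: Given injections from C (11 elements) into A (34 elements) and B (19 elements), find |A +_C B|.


The pushout A +_C B identifies the images of C in A and B.
|A +_C B| = |A| + |B| - |C| (for injections).
= 34 + 19 - 11 = 42

42


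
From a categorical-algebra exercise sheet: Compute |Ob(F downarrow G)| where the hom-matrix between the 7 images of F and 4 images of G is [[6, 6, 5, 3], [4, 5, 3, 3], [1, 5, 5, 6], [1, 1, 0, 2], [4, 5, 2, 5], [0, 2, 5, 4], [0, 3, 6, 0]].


Objects of (F downarrow G) are triples (a, b, h: F(a)->G(b)).
The count equals the sum of all entries in the hom-matrix.
sum(row 0) = 20
sum(row 1) = 15
sum(row 2) = 17
sum(row 3) = 4
sum(row 4) = 16
sum(row 5) = 11
sum(row 6) = 9
Grand total = 92

92


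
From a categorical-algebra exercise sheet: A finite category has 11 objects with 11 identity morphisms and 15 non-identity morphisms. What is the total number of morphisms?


Each object has an identity morphism, giving 11 identities.
Adding the 15 non-identity morphisms:
Total = 11 + 15 = 26

26


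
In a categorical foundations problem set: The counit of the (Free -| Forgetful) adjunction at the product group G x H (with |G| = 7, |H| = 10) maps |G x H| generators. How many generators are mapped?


The counit epsilon_K: F(U(K)) -> K of the Free-Forgetful adjunction
maps |K| generators of F(U(K)) into K. For K = G x H (the product group),
|G x H| = |G| * |H|.
Total generators mapped = 7 * 10 = 70.

70


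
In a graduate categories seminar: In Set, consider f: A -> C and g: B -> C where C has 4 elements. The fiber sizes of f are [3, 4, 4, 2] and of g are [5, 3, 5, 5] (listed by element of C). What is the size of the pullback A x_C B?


The pullback A x_C B consists of pairs (a, b) with f(a) = g(b).
For each element c in C, the fiber product has |f^-1(c)| * |g^-1(c)| elements.
Summing over C: 3 * 5 + 4 * 3 + 4 * 5 + 2 * 5
= 15 + 12 + 20 + 10 = 57

57


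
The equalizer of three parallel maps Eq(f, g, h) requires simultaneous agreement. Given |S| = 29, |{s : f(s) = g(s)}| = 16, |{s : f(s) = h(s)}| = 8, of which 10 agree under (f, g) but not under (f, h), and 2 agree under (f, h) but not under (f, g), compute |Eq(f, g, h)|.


Eq(f, g, h) is the triple-agreement set: points in S where all three
maps take the same value. Using inclusion-exclusion on the pairwise data:
Pair (f, g) agrees on 16 points; pair (f, h) on 8 points.
Points agreeing under (f, g) but not (f, h) = 10; under (f, h) but not (f, g) = 2.
Triple-agreement = agreement-in-(f, g) minus points that agree under (f, g) but not (f, h):
|Eq(f, g, h)| = 16 - 10 = 6
(cross-check via (f, h): 8 - 2 = 6.)

6


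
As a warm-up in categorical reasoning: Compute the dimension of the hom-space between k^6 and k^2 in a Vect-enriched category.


In Vect-enriched categories, Hom(k^n, k^m) is the space of m x n matrices.
dim(Hom(k^6, k^2)) = 2 * 6 = 12

12


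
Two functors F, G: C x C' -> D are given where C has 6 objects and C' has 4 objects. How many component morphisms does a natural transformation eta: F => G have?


A natural transformation eta: F => G assigns one component morphism per
object of the domain category.
The domain is the product category C x C', so
|Ob(C x C')| = |Ob(C)| * |Ob(C')| = 6 * 4 = 24.
Therefore eta has 24 component morphisms.

24


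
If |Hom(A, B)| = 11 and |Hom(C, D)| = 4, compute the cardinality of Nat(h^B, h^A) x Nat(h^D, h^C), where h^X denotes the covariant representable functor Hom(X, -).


By the Yoneda lemma, Nat(h^B, h^A) is isomorphic to Hom(A, B),
so |Nat(h^B, h^A)| = |Hom(A, B)| and |Nat(h^D, h^C)| = |Hom(C, D)|.
|Hom(A, B)| = 11, |Hom(C, D)| = 4.
|Nat(h^B, h^A) x Nat(h^D, h^C)| = 11 * 4 = 44

44


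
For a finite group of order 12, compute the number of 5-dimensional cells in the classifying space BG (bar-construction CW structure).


In the bar-construction CW model of BG, the n-cells are indexed by
n-tuples [g_1|...|g_n] of non-identity elements of G (degenerate
simplices with some g_i = e do not contribute cells), so there are
(|G| - 1)^n n-cells.
For dim = 5 with |G| = 12:
cells = (12 - 1)^5 = 11^5 = 161051

161051


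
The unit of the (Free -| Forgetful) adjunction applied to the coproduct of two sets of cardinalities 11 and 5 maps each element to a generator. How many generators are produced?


The unit eta_X: X -> U(F(X)) of the Free-Forgetful adjunction
maps each element of X to a generator of F(X). For X = S + T (disjoint
union in Set), |S + T| = |S| + |T|.
Total mappings = 11 + 5 = 16.

16


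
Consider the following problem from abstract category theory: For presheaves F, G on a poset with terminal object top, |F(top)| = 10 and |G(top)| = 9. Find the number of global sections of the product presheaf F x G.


Global sections of a presheaf on a poset with terminal top satisfy
Gamma(H) ~ H(top). Presheaves admit pointwise products, so
(F x G)(top) = F(top) x G(top) (Cartesian product).
|Gamma(F x G)| = |F(top)| * |G(top)| = 10 * 9 = 90.

90


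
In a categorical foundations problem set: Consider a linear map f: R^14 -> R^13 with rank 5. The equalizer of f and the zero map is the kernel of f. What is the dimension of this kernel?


The equalizer of f and the zero map is ker(f).
By the rank-nullity theorem: dim(ker(f)) = dim(domain) - rank(f).
dim(ker(f)) = 14 - 5 = 9

9


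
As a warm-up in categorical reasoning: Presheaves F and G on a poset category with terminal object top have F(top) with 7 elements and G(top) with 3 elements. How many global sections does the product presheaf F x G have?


Global sections of a presheaf on a poset with terminal top satisfy
Gamma(H) ~ H(top). Presheaves admit pointwise products, so
(F x G)(top) = F(top) x G(top) (Cartesian product).
|Gamma(F x G)| = |F(top)| * |G(top)| = 7 * 3 = 21.

21


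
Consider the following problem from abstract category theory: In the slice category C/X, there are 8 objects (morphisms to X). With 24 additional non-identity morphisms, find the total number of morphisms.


In the slice category C/X, objects are morphisms to X.
Identity morphisms: 8 (one per object of C/X).
Non-identity morphisms: 24.
Total = 8 + 24 = 32

32


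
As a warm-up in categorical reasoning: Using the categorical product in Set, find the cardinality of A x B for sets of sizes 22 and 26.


In Set, the product A x B is the Cartesian product.
By the universal property, |A x B| = |A| * |B|.
|A x B| = 22 * 26 = 572

572


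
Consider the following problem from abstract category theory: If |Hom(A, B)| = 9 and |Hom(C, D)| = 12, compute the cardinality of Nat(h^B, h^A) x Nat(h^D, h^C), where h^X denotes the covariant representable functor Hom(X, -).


By the Yoneda lemma, Nat(h^B, h^A) is isomorphic to Hom(A, B),
so |Nat(h^B, h^A)| = |Hom(A, B)| and |Nat(h^D, h^C)| = |Hom(C, D)|.
|Hom(A, B)| = 9, |Hom(C, D)| = 12.
|Nat(h^B, h^A) x Nat(h^D, h^C)| = 9 * 12 = 108

108


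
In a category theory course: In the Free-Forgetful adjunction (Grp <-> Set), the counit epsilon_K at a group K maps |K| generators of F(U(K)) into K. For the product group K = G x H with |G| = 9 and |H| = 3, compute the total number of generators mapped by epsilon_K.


The counit epsilon_K: F(U(K)) -> K of the Free-Forgetful adjunction
maps |K| generators of F(U(K)) into K. For K = G x H (the product group),
|G x H| = |G| * |H|.
Total generators mapped = 9 * 3 = 27.

27


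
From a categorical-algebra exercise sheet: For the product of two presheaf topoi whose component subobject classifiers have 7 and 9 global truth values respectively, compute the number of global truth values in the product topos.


In a product of presheaf topoi E_1 x E_2, the subobject classifier
is Omega = Omega_1 x Omega_2 (componentwise), so
|Omega(top)| = |Omega_1(top_1)| * |Omega_2(top_2)|.
= 7 * 9 = 63.

63


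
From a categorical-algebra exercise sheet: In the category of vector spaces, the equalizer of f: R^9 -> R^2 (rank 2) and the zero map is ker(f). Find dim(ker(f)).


The equalizer of f and the zero map is ker(f).
By the rank-nullity theorem: dim(ker(f)) = dim(domain) - rank(f).
dim(ker(f)) = 9 - 2 = 7

7


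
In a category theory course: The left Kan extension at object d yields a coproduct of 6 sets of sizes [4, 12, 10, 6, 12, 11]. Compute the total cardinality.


Pointwise, the left Kan extension (Lan_F H)(d) is the colimit, indexed
by the comma category (F downarrow d), of H composed with the
projection (F downarrow d) -> C. Here that colimit is given
as a coproduct (disjoint union) of sets, so its cardinality is the
sum of the sizes of the summands.
Coproduct of sets with sizes: 4 + 12 + 10 + 6 + 12 + 11
= 55

55


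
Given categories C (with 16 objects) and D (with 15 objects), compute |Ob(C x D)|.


The product category C x D has objects that are pairs (c, d).
Number of pairs = |Ob(C)| * |Ob(D)| = 16 * 15 = 240

240


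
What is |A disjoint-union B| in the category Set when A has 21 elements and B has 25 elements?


In Set, the coproduct A + B is the disjoint union.
|A + B| = |A| + |B| = 21 + 25 = 46

46


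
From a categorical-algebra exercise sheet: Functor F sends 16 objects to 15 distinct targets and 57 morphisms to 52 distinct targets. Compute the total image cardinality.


The image of F consists of distinct objects and distinct morphisms.
|Im(F)| on objects = 15
|Im(F)| on morphisms = 52
Total image cardinality = 15 + 52 = 67

67


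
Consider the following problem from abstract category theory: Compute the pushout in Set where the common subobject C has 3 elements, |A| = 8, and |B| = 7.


The pushout A +_C B identifies the images of C in A and B.
|A +_C B| = |A| + |B| - |C| (for injections).
= 8 + 7 - 3 = 12

12


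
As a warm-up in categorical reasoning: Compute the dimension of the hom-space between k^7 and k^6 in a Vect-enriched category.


In Vect-enriched categories, Hom(k^n, k^m) is the space of m x n matrices.
dim(Hom(k^7, k^6)) = 6 * 7 = 42

42


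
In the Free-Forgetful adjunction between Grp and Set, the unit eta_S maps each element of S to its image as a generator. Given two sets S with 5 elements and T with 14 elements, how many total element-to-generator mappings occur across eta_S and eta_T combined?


The unit eta_X: X -> U(F(X)) of the Free-Forgetful adjunction
maps each element of X to a generator of F(X). For X = S + T (disjoint
union in Set), |S + T| = |S| + |T|.
Total mappings = 5 + 14 = 19.

19


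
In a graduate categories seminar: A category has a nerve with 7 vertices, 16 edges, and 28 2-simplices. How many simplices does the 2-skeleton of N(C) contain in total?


The 2-skeleton of the nerve N(C) consists of simplices in dimensions 0, 1, 2:
  |N(C)_0| = 7 (objects)
  |N(C)_1| = 16 (morphisms)
  |N(C)_2| = 28 (composable pairs)
Total = 7 + 16 + 28 = 51

51


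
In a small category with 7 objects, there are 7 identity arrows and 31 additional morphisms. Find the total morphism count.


Each object has an identity morphism, giving 7 identities.
Adding the 31 non-identity morphisms:
Total = 7 + 31 = 38

38


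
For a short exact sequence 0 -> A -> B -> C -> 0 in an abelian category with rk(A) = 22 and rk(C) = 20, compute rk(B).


For a short exact sequence 0 -> A -> B -> C -> 0,
rank is additive: rank(B) = rank(A) + rank(C).
rank(B) = 22 + 20 = 42

42


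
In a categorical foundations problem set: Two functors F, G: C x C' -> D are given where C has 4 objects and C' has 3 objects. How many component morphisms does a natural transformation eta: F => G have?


A natural transformation eta: F => G assigns one component morphism per
object of the domain category.
The domain is the product category C x C', so
|Ob(C x C')| = |Ob(C)| * |Ob(C')| = 4 * 3 = 12.
Therefore eta has 12 component morphisms.

12


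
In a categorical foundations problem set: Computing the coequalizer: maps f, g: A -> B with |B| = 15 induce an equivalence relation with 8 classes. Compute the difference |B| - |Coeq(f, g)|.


The coequalizer Coeq(f, g) = B / ~ has one element per equivalence class.
|B| = 15, |Coeq(f, g)| = 8.
|B| - |Coeq(f, g)| = 15 - 8 = 7.

7


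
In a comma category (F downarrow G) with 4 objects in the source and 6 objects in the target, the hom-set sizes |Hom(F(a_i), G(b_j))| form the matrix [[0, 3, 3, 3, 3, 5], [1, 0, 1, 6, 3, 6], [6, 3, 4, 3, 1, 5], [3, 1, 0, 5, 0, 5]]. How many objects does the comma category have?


Objects of (F downarrow G) are triples (a, b, h: F(a)->G(b)).
The count equals the sum of all entries in the hom-matrix.
sum(row 0) = 17
sum(row 1) = 17
sum(row 2) = 22
sum(row 3) = 14
Grand total = 70

70


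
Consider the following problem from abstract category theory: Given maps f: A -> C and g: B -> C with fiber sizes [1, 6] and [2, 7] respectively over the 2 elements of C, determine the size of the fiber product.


The pullback A x_C B consists of pairs (a, b) with f(a) = g(b).
For each element c in C, the fiber product has |f^-1(c)| * |g^-1(c)| elements.
Summing over C: 1 * 2 + 6 * 7
= 2 + 42 = 44

44


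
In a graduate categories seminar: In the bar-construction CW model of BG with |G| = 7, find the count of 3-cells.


In the bar-construction CW model of BG, the n-cells are indexed by
n-tuples [g_1|...|g_n] of non-identity elements of G (degenerate
simplices with some g_i = e do not contribute cells), so there are
(|G| - 1)^n n-cells.
For dim = 3 with |G| = 7:
cells = (7 - 1)^3 = 6^3 = 216

216


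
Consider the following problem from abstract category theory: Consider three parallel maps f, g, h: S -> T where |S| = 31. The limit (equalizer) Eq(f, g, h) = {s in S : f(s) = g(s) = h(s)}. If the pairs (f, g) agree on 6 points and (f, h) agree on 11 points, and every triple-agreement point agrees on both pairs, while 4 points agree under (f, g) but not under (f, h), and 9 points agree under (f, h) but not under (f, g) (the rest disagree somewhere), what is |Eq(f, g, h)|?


Eq(f, g, h) is the triple-agreement set: points in S where all three
maps take the same value. Using inclusion-exclusion on the pairwise data:
Pair (f, g) agrees on 6 points; pair (f, h) on 11 points.
Points agreeing under (f, g) but not (f, h) = 4; under (f, h) but not (f, g) = 9.
Triple-agreement = agreement-in-(f, g) minus points that agree under (f, g) but not (f, h):
|Eq(f, g, h)| = 6 - 4 = 2
(cross-check via (f, h): 11 - 9 = 2.)

2


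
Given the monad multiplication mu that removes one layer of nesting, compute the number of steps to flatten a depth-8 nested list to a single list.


Each application of mu: T^2 -> T removes one layer of nesting.
Starting at depth 8 (i.e., T^8(X)), we need to reach T(X).
Number of mu applications = 8 - 1 = 7

7


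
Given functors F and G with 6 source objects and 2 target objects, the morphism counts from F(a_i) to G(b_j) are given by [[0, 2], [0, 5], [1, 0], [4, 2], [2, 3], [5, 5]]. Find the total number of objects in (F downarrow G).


Objects of (F downarrow G) are triples (a, b, h: F(a)->G(b)).
The count equals the sum of all entries in the hom-matrix.
sum(row 0) = 2
sum(row 1) = 5
sum(row 2) = 1
sum(row 3) = 6
sum(row 4) = 5
sum(row 5) = 10
Grand total = 29

29


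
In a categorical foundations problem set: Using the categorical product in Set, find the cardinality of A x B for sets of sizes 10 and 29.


In Set, the product A x B is the Cartesian product.
By the universal property, |A x B| = |A| * |B|.
|A x B| = 10 * 29 = 290

290


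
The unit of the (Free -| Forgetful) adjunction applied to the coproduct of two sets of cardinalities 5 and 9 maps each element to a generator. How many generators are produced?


The unit eta_X: X -> U(F(X)) of the Free-Forgetful adjunction
maps each element of X to a generator of F(X). For X = S + T (disjoint
union in Set), |S + T| = |S| + |T|.
Total mappings = 5 + 9 = 14.

14


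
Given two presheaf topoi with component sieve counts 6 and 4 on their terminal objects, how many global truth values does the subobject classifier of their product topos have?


In a product of presheaf topoi E_1 x E_2, the subobject classifier
is Omega = Omega_1 x Omega_2 (componentwise), so
|Omega(top)| = |Omega_1(top_1)| * |Omega_2(top_2)|.
= 6 * 4 = 24.

24


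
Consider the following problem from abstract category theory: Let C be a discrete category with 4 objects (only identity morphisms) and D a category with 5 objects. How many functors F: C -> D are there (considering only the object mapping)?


A functor from a discrete category C to D is determined by
where each object maps. Each of the 4 objects of C can map
to any of the 5 objects of D independently.
Number of functors = 5^4 = 625

625


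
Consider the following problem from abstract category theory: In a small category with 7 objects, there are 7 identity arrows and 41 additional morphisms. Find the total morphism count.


Each object has an identity morphism, giving 7 identities.
Adding the 41 non-identity morphisms:
Total = 7 + 41 = 48

48


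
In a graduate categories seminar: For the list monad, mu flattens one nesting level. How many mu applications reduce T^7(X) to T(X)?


Each application of mu: T^2 -> T removes one layer of nesting.
Starting at depth 7 (i.e., T^7(X)), we need to reach T(X).
Number of mu applications = 7 - 1 = 6

6


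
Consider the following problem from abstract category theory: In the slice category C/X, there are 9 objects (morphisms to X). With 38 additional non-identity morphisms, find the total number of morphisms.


In the slice category C/X, objects are morphisms to X.
Identity morphisms: 9 (one per object of C/X).
Non-identity morphisms: 38.
Total = 9 + 38 = 47

47


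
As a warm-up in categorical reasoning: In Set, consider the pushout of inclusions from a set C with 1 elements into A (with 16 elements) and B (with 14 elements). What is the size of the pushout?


The pushout A +_C B identifies the images of C in A and B.
|A +_C B| = |A| + |B| - |C| (for injections).
= 16 + 14 - 1 = 29

29


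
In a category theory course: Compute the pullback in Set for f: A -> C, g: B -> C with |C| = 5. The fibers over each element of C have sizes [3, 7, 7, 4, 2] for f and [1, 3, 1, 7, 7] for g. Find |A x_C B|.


The pullback A x_C B consists of pairs (a, b) with f(a) = g(b).
For each element c in C, the fiber product has |f^-1(c)| * |g^-1(c)| elements.
Summing over C: 3 * 1 + 7 * 3 + 7 * 1 + 4 * 7 + 2 * 7
= 3 + 21 + 7 + 28 + 14 = 73

73


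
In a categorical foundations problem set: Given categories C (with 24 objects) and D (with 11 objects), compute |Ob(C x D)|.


The product category C x D has objects that are pairs (c, d).
Number of pairs = |Ob(C)| * |Ob(D)| = 24 * 11 = 264

264


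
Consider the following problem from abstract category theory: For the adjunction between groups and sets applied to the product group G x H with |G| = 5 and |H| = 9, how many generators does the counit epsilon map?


The counit epsilon_K: F(U(K)) -> K of the Free-Forgetful adjunction
maps |K| generators of F(U(K)) into K. For K = G x H (the product group),
|G x H| = |G| * |H|.
Total generators mapped = 5 * 9 = 45.

45


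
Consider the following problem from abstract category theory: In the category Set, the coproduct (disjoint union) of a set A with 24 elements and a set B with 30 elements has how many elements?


In Set, the coproduct A + B is the disjoint union.
|A + B| = |A| + |B| = 24 + 30 = 54

54


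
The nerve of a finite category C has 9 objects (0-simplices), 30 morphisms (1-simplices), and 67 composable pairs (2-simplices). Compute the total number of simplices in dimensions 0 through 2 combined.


The 2-skeleton of the nerve N(C) consists of simplices in dimensions 0, 1, 2:
  |N(C)_0| = 9 (objects)
  |N(C)_1| = 30 (morphisms)
  |N(C)_2| = 67 (composable pairs)
Total = 9 + 30 + 67 = 106

106


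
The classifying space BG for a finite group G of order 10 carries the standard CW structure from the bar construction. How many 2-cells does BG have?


In the bar-construction CW model of BG, the n-cells are indexed by
n-tuples [g_1|...|g_n] of non-identity elements of G (degenerate
simplices with some g_i = e do not contribute cells), so there are
(|G| - 1)^n n-cells.
For dim = 2 with |G| = 10:
cells = (10 - 1)^2 = 9^2 = 81

81


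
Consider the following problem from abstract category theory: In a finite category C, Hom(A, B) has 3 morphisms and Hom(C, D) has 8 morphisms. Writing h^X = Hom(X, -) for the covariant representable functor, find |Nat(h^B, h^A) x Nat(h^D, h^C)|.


By the Yoneda lemma, Nat(h^B, h^A) is isomorphic to Hom(A, B),
so |Nat(h^B, h^A)| = |Hom(A, B)| and |Nat(h^D, h^C)| = |Hom(C, D)|.
|Hom(A, B)| = 3, |Hom(C, D)| = 8.
|Nat(h^B, h^A) x Nat(h^D, h^C)| = 3 * 8 = 24

24


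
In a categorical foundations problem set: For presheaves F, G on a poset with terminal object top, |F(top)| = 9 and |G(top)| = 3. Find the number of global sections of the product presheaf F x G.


Global sections of a presheaf on a poset with terminal top satisfy
Gamma(H) ~ H(top). Presheaves admit pointwise products, so
(F x G)(top) = F(top) x G(top) (Cartesian product).
|Gamma(F x G)| = |F(top)| * |G(top)| = 9 * 3 = 27.

27


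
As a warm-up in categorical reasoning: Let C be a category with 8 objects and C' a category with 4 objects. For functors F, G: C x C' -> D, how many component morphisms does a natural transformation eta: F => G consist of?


A natural transformation eta: F => G assigns one component morphism per
object of the domain category.
The domain is the product category C x C', so
|Ob(C x C')| = |Ob(C)| * |Ob(C')| = 8 * 4 = 32.
Therefore eta has 32 component morphisms.

32


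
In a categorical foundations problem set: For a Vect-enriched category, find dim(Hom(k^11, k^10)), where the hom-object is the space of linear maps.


In Vect-enriched categories, Hom(k^n, k^m) is the space of m x n matrices.
dim(Hom(k^11, k^10)) = 10 * 11 = 110

110


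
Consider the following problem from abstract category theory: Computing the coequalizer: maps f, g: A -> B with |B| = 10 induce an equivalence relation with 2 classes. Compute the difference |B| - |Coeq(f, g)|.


The coequalizer Coeq(f, g) = B / ~ has one element per equivalence class.
|B| = 10, |Coeq(f, g)| = 2.
|B| - |Coeq(f, g)| = 10 - 2 = 8.

8


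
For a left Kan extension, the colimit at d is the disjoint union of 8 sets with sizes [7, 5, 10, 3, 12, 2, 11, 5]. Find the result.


Pointwise, the left Kan extension (Lan_F H)(d) is the colimit, indexed
by the comma category (F downarrow d), of H composed with the
projection (F downarrow d) -> C. Here that colimit is given
as a coproduct (disjoint union) of sets, so its cardinality is the
sum of the sizes of the summands.
Coproduct of sets with sizes: 7 + 5 + 10 + 3 + 12 + 2 + 11 + 5
= 55

55


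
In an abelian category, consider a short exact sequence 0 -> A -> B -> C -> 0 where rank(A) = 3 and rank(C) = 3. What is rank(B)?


For a short exact sequence 0 -> A -> B -> C -> 0,
rank is additive: rank(B) = rank(A) + rank(C).
rank(B) = 3 + 3 = 6

6


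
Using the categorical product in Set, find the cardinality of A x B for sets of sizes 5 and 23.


In Set, the product A x B is the Cartesian product.
By the universal property, |A x B| = |A| * |B|.
|A x B| = 5 * 23 = 115

115


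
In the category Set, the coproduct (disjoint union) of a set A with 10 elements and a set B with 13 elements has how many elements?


In Set, the coproduct A + B is the disjoint union.
|A + B| = |A| + |B| = 10 + 13 = 23

23


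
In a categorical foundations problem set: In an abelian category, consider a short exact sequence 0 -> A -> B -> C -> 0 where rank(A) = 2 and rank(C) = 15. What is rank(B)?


For a short exact sequence 0 -> A -> B -> C -> 0,
rank is additive: rank(B) = rank(A) + rank(C).
rank(B) = 2 + 15 = 17

17


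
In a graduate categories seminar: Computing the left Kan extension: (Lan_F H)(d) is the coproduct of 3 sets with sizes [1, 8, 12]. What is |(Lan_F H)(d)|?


Pointwise, the left Kan extension (Lan_F H)(d) is the colimit, indexed
by the comma category (F downarrow d), of H composed with the
projection (F downarrow d) -> C. Here that colimit is given
as a coproduct (disjoint union) of sets, so its cardinality is the
sum of the sizes of the summands.
Coproduct of sets with sizes: 1 + 8 + 12
= 21

21


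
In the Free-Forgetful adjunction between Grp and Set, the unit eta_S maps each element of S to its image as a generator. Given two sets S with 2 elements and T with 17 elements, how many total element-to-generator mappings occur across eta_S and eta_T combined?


The unit eta_X: X -> U(F(X)) of the Free-Forgetful adjunction
maps each element of X to a generator of F(X). For X = S + T (disjoint
union in Set), |S + T| = |S| + |T|.
Total mappings = 2 + 17 = 19.

19


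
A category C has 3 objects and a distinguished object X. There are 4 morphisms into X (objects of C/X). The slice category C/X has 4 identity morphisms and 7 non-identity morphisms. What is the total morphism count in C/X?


In the slice category C/X, objects are morphisms to X.
Identity morphisms: 4 (one per object of C/X).
Non-identity morphisms: 7.
Total = 4 + 7 = 11

11


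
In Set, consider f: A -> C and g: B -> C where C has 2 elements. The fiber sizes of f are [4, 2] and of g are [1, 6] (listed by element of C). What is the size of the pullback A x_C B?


The pullback A x_C B consists of pairs (a, b) with f(a) = g(b).
For each element c in C, the fiber product has |f^-1(c)| * |g^-1(c)| elements.
Summing over C: 4 * 1 + 2 * 6
= 4 + 12 = 16

16


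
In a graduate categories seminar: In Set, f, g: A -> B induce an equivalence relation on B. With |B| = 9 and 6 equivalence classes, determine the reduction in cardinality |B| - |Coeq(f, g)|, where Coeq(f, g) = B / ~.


The coequalizer Coeq(f, g) = B / ~ has one element per equivalence class.
|B| = 9, |Coeq(f, g)| = 6.
|B| - |Coeq(f, g)| = 9 - 6 = 3.

3


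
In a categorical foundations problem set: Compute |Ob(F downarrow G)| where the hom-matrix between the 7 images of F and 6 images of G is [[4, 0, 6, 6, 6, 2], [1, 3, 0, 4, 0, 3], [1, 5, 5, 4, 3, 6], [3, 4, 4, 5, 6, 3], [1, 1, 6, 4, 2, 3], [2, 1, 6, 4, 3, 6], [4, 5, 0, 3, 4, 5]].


Objects of (F downarrow G) are triples (a, b, h: F(a)->G(b)).
The count equals the sum of all entries in the hom-matrix.
sum(row 0) = 24
sum(row 1) = 11
sum(row 2) = 24
sum(row 3) = 25
sum(row 4) = 17
sum(row 5) = 22
sum(row 6) = 21
Grand total = 144

144


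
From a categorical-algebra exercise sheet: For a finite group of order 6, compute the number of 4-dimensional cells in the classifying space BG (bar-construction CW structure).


In the bar-construction CW model of BG, the n-cells are indexed by
n-tuples [g_1|...|g_n] of non-identity elements of G (degenerate
simplices with some g_i = e do not contribute cells), so there are
(|G| - 1)^n n-cells.
For dim = 4 with |G| = 6:
cells = (6 - 1)^4 = 5^4 = 625

625


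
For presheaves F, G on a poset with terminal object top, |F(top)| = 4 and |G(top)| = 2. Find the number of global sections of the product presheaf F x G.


Global sections of a presheaf on a poset with terminal top satisfy
Gamma(H) ~ H(top). Presheaves admit pointwise products, so
(F x G)(top) = F(top) x G(top) (Cartesian product).
|Gamma(F x G)| = |F(top)| * |G(top)| = 4 * 2 = 8.

8


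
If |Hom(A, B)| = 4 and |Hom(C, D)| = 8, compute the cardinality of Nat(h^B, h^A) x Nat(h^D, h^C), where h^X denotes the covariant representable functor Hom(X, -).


By the Yoneda lemma, Nat(h^B, h^A) is isomorphic to Hom(A, B),
so |Nat(h^B, h^A)| = |Hom(A, B)| and |Nat(h^D, h^C)| = |Hom(C, D)|.
|Hom(A, B)| = 4, |Hom(C, D)| = 8.
|Nat(h^B, h^A) x Nat(h^D, h^C)| = 4 * 8 = 32

32


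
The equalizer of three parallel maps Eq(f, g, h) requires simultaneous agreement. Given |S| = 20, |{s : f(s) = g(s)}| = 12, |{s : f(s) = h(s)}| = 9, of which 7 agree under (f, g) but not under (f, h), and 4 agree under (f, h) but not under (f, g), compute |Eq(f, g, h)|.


Eq(f, g, h) is the triple-agreement set: points in S where all three
maps take the same value. Using inclusion-exclusion on the pairwise data:
Pair (f, g) agrees on 12 points; pair (f, h) on 9 points.
Points agreeing under (f, g) but not (f, h) = 7; under (f, h) but not (f, g) = 4.
Triple-agreement = agreement-in-(f, g) minus points that agree under (f, g) but not (f, h):
|Eq(f, g, h)| = 12 - 7 = 5
(cross-check via (f, h): 9 - 4 = 5.)

5


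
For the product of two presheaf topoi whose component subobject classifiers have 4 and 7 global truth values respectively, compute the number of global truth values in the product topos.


In a product of presheaf topoi E_1 x E_2, the subobject classifier
is Omega = Omega_1 x Omega_2 (componentwise), so
|Omega(top)| = |Omega_1(top_1)| * |Omega_2(top_2)|.
= 4 * 7 = 28.

28


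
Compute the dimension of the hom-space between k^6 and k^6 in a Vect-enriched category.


In Vect-enriched categories, Hom(k^n, k^m) is the space of m x n matrices.
dim(Hom(k^6, k^6)) = 6 * 6 = 36

36


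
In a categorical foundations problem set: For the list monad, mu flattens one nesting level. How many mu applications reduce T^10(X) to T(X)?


Each application of mu: T^2 -> T removes one layer of nesting.
Starting at depth 10 (i.e., T^10(X)), we need to reach T(X).
Number of mu applications = 10 - 1 = 9

9


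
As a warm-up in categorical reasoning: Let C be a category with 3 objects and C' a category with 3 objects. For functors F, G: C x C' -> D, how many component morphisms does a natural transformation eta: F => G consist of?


A natural transformation eta: F => G assigns one component morphism per
object of the domain category.
The domain is the product category C x C', so
|Ob(C x C')| = |Ob(C)| * |Ob(C')| = 3 * 3 = 9.
Therefore eta has 9 component morphisms.

9


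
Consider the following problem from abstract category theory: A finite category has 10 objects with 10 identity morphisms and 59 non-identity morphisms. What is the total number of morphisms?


Each object has an identity morphism, giving 10 identities.
Adding the 59 non-identity morphisms:
Total = 10 + 59 = 69

69


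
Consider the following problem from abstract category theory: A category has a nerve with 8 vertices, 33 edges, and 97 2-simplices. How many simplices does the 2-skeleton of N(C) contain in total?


The 2-skeleton of the nerve N(C) consists of simplices in dimensions 0, 1, 2:
  |N(C)_0| = 8 (objects)
  |N(C)_1| = 33 (morphisms)
  |N(C)_2| = 97 (composable pairs)
Total = 8 + 33 + 97 = 138

138


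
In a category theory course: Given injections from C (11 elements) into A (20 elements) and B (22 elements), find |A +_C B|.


The pushout A +_C B identifies the images of C in A and B.
|A +_C B| = |A| + |B| - |C| (for injections).
= 20 + 22 - 11 = 31

31


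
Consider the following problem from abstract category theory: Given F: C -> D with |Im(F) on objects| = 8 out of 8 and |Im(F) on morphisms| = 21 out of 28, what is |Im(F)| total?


The image of F consists of distinct objects and distinct morphisms.
|Im(F)| on objects = 8
|Im(F)| on morphisms = 21
Total image cardinality = 8 + 21 = 29

29


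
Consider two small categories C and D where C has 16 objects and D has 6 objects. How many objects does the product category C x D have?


The product category C x D has objects that are pairs (c, d).
Number of pairs = |Ob(C)| * |Ob(D)| = 16 * 6 = 96

96


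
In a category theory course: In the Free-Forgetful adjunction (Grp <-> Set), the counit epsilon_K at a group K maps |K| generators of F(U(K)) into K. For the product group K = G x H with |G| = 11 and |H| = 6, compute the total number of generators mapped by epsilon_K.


The counit epsilon_K: F(U(K)) -> K of the Free-Forgetful adjunction
maps |K| generators of F(U(K)) into K. For K = G x H (the product group),
|G x H| = |G| * |H|.
Total generators mapped = 11 * 6 = 66.

66


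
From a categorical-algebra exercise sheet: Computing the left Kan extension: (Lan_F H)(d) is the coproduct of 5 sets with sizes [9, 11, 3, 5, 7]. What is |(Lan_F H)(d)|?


Pointwise, the left Kan extension (Lan_F H)(d) is the colimit, indexed
by the comma category (F downarrow d), of H composed with the
projection (F downarrow d) -> C. Here that colimit is given
as a coproduct (disjoint union) of sets, so its cardinality is the
sum of the sizes of the summands.
Coproduct of sets with sizes: 9 + 11 + 3 + 5 + 7
= 35

35


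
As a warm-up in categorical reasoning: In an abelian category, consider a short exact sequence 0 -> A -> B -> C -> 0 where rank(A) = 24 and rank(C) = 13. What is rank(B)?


For a short exact sequence 0 -> A -> B -> C -> 0,
rank is additive: rank(B) = rank(A) + rank(C).
rank(B) = 24 + 13 = 37

37


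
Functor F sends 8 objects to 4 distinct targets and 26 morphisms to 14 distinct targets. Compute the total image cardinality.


The image of F consists of distinct objects and distinct morphisms.
|Im(F)| on objects = 4
|Im(F)| on morphisms = 14
Total image cardinality = 4 + 14 = 18

18


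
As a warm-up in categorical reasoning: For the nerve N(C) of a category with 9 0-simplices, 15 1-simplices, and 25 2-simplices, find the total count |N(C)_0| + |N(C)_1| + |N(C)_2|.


The 2-skeleton of the nerve N(C) consists of simplices in dimensions 0, 1, 2:
  |N(C)_0| = 9 (objects)
  |N(C)_1| = 15 (morphisms)
  |N(C)_2| = 25 (composable pairs)
Total = 9 + 15 + 25 = 49

49


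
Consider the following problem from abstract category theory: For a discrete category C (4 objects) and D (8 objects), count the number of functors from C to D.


A functor from a discrete category C to D is determined by
where each object maps. Each of the 4 objects of C can map
to any of the 8 objects of D independently.
Number of functors = 8^4 = 4096

4096


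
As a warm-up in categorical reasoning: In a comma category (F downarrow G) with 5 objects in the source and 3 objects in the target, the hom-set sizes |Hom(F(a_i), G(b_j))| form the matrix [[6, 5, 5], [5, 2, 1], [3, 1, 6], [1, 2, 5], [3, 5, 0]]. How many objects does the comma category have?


Objects of (F downarrow G) are triples (a, b, h: F(a)->G(b)).
The count equals the sum of all entries in the hom-matrix.
sum(row 0) = 16
sum(row 1) = 8
sum(row 2) = 10
sum(row 3) = 8
sum(row 4) = 8
Grand total = 50

50


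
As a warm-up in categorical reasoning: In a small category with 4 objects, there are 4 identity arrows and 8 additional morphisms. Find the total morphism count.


Each object has an identity morphism, giving 4 identities.
Adding the 8 non-identity morphisms:
Total = 4 + 8 = 12

12


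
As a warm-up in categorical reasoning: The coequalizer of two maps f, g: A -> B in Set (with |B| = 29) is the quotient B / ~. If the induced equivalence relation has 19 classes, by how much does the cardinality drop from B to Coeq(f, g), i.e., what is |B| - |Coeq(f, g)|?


The coequalizer Coeq(f, g) = B / ~ has one element per equivalence class.
|B| = 29, |Coeq(f, g)| = 19.
|B| - |Coeq(f, g)| = 29 - 19 = 10.

10


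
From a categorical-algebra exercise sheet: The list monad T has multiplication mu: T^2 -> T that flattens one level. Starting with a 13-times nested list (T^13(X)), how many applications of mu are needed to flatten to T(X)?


Each application of mu: T^2 -> T removes one layer of nesting.
Starting at depth 13 (i.e., T^13(X)), we need to reach T(X).
Number of mu applications = 13 - 1 = 12

12


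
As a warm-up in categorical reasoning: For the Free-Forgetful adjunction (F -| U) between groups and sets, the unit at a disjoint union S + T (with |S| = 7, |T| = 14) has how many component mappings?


The unit eta_X: X -> U(F(X)) of the Free-Forgetful adjunction
maps each element of X to a generator of F(X). For X = S + T (disjoint
union in Set), |S + T| = |S| + |T|.
Total mappings = 7 + 14 = 21.

21


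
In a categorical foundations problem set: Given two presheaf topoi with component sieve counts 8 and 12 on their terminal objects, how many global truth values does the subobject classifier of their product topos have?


In a product of presheaf topoi E_1 x E_2, the subobject classifier
is Omega = Omega_1 x Omega_2 (componentwise), so
|Omega(top)| = |Omega_1(top_1)| * |Omega_2(top_2)|.
= 8 * 12 = 96.

96
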